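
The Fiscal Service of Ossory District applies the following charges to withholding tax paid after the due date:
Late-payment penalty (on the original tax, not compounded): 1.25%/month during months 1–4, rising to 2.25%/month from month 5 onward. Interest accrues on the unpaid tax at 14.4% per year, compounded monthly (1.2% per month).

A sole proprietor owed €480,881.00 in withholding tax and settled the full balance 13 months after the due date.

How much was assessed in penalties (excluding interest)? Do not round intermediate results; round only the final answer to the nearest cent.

€121,422.45

Penalty, months 1–4: 4 × 1.25% × €480,881.00 = €24,044.05
Penalty, months 5–13: 9 × 2.25% × €480,881.00 = €97,378.40…
Total penalty = €24,044.05 + €97,378.40… = €121,422.45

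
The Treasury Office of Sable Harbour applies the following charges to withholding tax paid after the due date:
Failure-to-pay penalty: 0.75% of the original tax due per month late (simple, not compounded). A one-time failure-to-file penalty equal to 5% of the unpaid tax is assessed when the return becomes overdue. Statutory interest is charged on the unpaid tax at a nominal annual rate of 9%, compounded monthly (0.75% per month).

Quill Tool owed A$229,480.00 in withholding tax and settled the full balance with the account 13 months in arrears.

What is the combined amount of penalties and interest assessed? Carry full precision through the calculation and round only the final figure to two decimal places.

Failure-to-file penalty: 5% × A$229,480.00 = A$11,474.00
Failure-to-pay penalty: 13 × 0.75% × A$229,480.00 = A$22,374.30
Interest: A$229,480.00 × ((1 + 0.0075)^13 − 1) = A$229,480.00 × 0.1020104… = A$23,409.3579…
Penalties + interest = A$33,848.3000 + A$23,409.3579… = A$57,257.66

A$57,257.66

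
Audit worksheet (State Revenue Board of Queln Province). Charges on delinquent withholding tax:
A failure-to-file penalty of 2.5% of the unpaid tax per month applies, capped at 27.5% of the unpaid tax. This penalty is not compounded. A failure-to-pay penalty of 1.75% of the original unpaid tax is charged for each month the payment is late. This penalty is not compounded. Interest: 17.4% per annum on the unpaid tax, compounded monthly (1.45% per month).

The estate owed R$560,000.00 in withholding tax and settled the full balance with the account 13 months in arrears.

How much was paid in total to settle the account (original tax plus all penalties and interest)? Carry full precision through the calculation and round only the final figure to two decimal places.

Failure-to-file: 13 × 2.5% × R$560,000.00 = R$182,000.00, capped at 27.5% × R$560,000.00 = R$154,000.00
Failure-to-pay penalty: 13 × 1.75% × R$560,000.00 = R$127,400.00
Interest: R$560,000.00 × ((1 + 0.0145)^13 − 1) = R$560,000.00 × 0.2058039… = R$115,250.1585…
Total = R$560,000.00 + R$281,400.0000 + R$115,250.1585… = R$956,650.16

R$956,650.16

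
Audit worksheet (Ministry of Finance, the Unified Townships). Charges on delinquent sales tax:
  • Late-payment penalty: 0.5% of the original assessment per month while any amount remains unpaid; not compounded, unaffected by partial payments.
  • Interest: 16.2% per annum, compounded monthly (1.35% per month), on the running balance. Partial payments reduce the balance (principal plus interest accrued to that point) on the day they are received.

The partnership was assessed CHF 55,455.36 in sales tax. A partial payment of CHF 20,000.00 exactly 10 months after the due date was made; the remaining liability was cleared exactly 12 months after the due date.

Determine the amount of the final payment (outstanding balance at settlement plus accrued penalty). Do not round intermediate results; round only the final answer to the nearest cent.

CHF 47,920.80

Balance at month 10: CHF 55,455.3600 × (1 + 0.0135)^10 = CHF 63,413.4029…
After CHF 20,000.00 payment: CHF 63,413.4029… − CHF 20,000.00 = CHF 43,413.4029…
Balance at month 12: CHF 43,413.4029… × (1 + 0.0135)^2 = CHF 44,593.4769…
Penalty: 12 × 0.5% × CHF 55,455.36 = CHF 3,327.32…
Final settlement = outstanding balance + penalty = CHF 44,593.4769… + CHF 3,327.32… = CHF 47,920.80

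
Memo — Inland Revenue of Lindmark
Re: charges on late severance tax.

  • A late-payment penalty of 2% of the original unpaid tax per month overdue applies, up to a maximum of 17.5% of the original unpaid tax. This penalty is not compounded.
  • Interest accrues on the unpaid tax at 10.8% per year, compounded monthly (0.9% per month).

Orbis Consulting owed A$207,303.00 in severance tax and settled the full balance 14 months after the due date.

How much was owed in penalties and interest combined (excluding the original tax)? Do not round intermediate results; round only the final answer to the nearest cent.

A$63,982.63

Penalty (uncapped): 14 × 2% × A$207,303.00 = A$58,044.84; cap = 17.5% × A$207,303.00 = A$36,278.03… → penalty = A$36,278.03…
Interest: A$207,303.00 × ((1 + 0.009)^14 − 1) = A$207,303.00 × 0.1336430… = A$27,704.6038…
Penalties + interest = A$36,278.0250 + A$27,704.6038… = A$63,982.63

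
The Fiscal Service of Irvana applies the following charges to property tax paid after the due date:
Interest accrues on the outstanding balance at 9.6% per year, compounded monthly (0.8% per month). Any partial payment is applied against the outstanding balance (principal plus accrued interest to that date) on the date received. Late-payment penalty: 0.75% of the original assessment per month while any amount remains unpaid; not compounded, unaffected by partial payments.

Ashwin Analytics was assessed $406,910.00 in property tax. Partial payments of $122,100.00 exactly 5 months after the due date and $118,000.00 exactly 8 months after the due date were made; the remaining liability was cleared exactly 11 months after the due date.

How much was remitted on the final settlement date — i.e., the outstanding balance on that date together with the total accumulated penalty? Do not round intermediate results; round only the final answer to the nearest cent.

Balance at month 5: $406,910.0000 × (1 + 0.008)^5 = $423,448.9141…
After $122,100.00 payment: $423,448.9141… − $122,100.00 = $301,348.9141…
Balance at month 8: $301,348.9141… × (1 + 0.008)^3 = $308,639.3013…
After $118,000.00 payment: $308,639.3013… − $118,000.00 = $190,639.3013…
Balance at month 11: $190,639.3013… × (1 + 0.008)^3 = $195,251.3449…
Penalty: 11 × 0.75% × $406,910.00 = $33,570.08…
Final settlement = outstanding balance + penalty = $195,251.3449… + $33,570.08… = $228,821.42

$228,821.42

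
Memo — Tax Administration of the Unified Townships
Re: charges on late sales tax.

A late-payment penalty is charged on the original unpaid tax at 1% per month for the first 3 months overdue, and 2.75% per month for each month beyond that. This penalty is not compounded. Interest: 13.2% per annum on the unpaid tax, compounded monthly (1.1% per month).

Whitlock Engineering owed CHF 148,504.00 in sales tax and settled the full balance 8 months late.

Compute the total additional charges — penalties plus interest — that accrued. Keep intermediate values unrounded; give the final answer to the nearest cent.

CHF 38,457.13

Penalty, months 1–3: 3 × 1% × CHF 148,504.00 = CHF 4,455.12
Penalty, months 4–8: 5 × 2.75% × CHF 148,504.00 = CHF 20,419.30
Interest: CHF 148,504.00 × ((1 + 0.011)^8 − 1) = CHF 148,504.00 × 0.0914636… = CHF 13,582.7060…
Penalties + interest = CHF 24,874.4200 + CHF 13,582.7060… = CHF 38,457.13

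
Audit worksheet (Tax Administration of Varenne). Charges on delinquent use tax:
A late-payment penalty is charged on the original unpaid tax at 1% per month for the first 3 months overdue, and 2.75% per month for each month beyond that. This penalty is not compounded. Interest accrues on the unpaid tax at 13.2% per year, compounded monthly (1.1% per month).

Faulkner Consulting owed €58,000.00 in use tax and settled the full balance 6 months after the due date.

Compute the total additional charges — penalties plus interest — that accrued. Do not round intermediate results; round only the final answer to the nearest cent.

Penalty, months 1–3: 3 × 1% × €58,000.00 = €1,740.00
Penalty, months 4–6: 3 × 2.75% × €58,000.00 = €4,785.00
Interest: €58,000.00 × ((1 + 0.011)^6 − 1) = €58,000.00 × 0.0678418… = €3,934.8268…
Penalties + interest = €6,525.0000 + €3,934.8268… = €10,459.83

€10,459.83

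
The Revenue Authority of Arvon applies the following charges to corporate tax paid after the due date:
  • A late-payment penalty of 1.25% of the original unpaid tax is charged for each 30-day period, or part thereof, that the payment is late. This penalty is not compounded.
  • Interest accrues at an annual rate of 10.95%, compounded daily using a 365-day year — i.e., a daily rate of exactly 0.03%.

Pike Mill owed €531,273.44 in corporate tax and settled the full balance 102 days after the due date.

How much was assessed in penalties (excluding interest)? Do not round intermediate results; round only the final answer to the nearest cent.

€26,563.67

Penalty periods: ⌈102/30⌉ = 4; penalty = 4 × 1.25% × €531,273.44 = €26,563.67…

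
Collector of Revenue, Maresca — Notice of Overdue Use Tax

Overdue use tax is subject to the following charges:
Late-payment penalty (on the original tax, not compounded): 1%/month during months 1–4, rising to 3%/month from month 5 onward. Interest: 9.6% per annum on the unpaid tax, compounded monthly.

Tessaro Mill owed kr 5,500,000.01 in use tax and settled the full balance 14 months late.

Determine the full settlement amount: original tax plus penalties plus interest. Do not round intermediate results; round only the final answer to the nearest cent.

Penalty, months 1–4: 4 × 1% × kr 5,500,000.01 = kr 220,000.00…
Penalty, months 5–14: 10 × 3% × kr 5,500,000.01 = kr 1,650,000.00…
Interest (9.6%/yr ÷ 12 = 0.8%/month): kr 5,500,000.01 × ((1 + 0.008)^14 − 1) = kr 649,079.9409…
Total = kr 5,500,000.01 + kr 1,870,000.0034 + kr 649,079.9409… = kr 8,019,079.95

kr 8,019,079.95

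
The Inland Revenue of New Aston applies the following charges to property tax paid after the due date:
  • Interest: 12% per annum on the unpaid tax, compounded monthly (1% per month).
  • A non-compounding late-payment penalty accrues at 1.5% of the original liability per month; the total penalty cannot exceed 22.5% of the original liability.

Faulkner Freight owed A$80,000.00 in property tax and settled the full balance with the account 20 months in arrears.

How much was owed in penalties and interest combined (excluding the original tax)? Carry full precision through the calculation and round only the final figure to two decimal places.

Penalty (uncapped): 20 × 1.5% × A$80,000.00 = A$24,000.00; cap = 22.5% × A$80,000.00 = A$18,000.00 → penalty = A$18,000.00
Interest: A$80,000.00 × ((1 + 0.01)^20 − 1) = A$80,000.00 × 0.2201900… = A$17,615.2032…
Penalties + interest = A$18,000.0000 + A$17,615.2032… = A$35,615.20

A$35,615.20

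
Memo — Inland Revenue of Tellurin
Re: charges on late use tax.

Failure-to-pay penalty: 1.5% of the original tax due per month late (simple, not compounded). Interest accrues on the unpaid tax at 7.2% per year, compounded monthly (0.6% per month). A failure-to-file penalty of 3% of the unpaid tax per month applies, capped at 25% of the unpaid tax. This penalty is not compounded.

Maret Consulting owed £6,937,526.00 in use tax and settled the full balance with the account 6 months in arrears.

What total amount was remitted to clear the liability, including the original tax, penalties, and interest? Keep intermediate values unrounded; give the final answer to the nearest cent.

£9,064,185.33

Failure-to-file: 6 × 3% × £6,937,526.00 = £1,248,754.68 (under the 25% cap)
Failure-to-pay penalty: 6 × 1.5% × £6,937,526.00 = £624,377.34
Interest: £6,937,526.00 × ((1 + 0.006)^6 − 1) = £6,937,526.00 × 0.0365443… = £253,527.3053…
Total = £6,937,526.00 + £1,873,132.0200 + £253,527.3053… = £9,064,185.33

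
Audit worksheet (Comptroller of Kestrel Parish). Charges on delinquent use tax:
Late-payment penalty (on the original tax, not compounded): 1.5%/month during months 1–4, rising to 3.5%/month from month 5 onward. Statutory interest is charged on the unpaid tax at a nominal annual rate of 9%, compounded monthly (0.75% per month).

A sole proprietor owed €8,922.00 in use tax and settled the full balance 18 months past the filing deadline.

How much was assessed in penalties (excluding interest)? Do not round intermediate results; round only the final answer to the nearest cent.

Penalty, months 1–4: 4 × 1.5% × €8,922.00 = €535.32
Penalty, months 5–18: 14 × 3.5% × €8,922.00 = €4,371.78
Total penalty = €535.32 + €4,371.78 = €4,907.10

€4,907.10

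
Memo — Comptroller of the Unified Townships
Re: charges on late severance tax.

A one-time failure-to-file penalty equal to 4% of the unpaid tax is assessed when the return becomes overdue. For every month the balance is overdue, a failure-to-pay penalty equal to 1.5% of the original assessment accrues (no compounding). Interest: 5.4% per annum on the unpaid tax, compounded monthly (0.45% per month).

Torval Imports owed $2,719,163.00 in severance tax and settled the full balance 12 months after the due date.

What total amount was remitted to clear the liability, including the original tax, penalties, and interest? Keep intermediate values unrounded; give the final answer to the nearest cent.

Failure-to-file penalty: 4% × $2,719,163.00 = $108,766.52
Failure-to-pay penalty: 12 × 1.5% × $2,719,163.00 = $489,449.34
Interest: $2,719,163.00 × ((1 + 0.0045)^12 − 1) = $2,719,163.00 × 0.0553568… = $150,524.0317…
Total = $2,719,163.00 + $598,215.8600 + $150,524.0317… = $3,467,902.89

$3,467,902.89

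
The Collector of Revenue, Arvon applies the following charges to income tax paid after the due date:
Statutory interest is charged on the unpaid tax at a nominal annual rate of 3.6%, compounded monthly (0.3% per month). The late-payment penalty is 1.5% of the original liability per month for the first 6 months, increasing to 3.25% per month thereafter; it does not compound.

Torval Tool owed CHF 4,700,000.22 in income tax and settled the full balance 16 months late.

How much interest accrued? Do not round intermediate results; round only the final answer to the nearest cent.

Interest: CHF 4,700,000.22 × ((1 + 0.003)^16 − 1) = CHF 4,700,000.22 × 0.0490953… = CHF 230,747.7727…

CHF 230,747.77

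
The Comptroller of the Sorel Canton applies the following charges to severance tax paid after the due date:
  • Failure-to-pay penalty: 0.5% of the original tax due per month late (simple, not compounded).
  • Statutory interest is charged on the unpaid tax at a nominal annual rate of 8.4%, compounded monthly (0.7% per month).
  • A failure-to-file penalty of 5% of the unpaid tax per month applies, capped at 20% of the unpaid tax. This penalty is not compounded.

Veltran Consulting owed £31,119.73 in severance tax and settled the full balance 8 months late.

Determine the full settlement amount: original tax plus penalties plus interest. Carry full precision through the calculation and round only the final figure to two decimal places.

£40,374.47

Failure-to-file: 8 × 5% × £31,119.73 = £12,447.89…, capped at 20% × £31,119.73 = £6,223.95…
Failure-to-pay penalty: 8 × 0.5% × £31,119.73 = £1,244.79…
Interest: £31,119.73 × ((1 + 0.007)^8 − 1) = £31,119.73 × 0.0573914… = £1,786.0042…
Total = £31,119.73 + £7,468.7352 + £1,786.0042… = £40,374.47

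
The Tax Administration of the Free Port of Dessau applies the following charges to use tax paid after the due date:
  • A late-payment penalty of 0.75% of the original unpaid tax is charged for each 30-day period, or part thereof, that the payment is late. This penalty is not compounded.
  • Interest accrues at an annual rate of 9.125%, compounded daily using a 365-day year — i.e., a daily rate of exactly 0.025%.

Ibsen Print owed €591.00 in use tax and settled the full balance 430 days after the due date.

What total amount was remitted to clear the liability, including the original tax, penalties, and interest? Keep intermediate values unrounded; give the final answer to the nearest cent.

€724.55

Penalty periods: ⌈430/30⌉ = 15; penalty = 15 × 0.75% × €591.00 = €66.49…
Interest: €591.00 × ((1 + 0.00025)^430 − 1) = €591.00 × 0.11347590… = €67.0643…
Total = €591.00 + €66.4875 + €67.0643… = €724.55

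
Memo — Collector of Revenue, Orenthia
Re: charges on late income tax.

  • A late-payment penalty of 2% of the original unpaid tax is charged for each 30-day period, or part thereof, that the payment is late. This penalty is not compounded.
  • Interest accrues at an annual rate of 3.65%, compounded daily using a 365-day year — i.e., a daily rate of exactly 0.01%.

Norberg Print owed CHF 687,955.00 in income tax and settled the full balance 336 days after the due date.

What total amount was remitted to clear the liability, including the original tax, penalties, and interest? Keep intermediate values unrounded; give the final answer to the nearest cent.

CHF 876,571.02

Penalty periods: ⌈336/30⌉ = 12; penalty = 12 × 2% × CHF 687,955.00 = CHF 165,109.20
Interest: CHF 687,955.00 × ((1 + 0.0001)^336 − 1) = CHF 687,955.00 × 0.03416912… = CHF 23,506.8158…
Total = CHF 687,955.00 + CHF 165,109.2000 + CHF 23,506.8158… = CHF 876,571.02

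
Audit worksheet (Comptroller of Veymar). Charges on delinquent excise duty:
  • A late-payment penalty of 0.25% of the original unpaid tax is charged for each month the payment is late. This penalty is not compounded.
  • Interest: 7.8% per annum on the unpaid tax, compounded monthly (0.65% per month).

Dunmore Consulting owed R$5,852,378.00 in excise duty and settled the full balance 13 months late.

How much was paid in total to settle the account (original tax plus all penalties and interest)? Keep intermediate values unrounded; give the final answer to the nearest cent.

Late-payment penalty: 13 × 0.25% × R$5,852,378.00 = R$190,202.29…
Interest: R$5,852,378.00 × ((1 + 0.0065)^13 − 1) = R$5,852,378.00 × 0.0878753… = R$514,279.6722…
Total = R$5,852,378.00 + R$190,202.2850 + R$514,279.6722… = R$6,556,859.96

R$6,556,859.96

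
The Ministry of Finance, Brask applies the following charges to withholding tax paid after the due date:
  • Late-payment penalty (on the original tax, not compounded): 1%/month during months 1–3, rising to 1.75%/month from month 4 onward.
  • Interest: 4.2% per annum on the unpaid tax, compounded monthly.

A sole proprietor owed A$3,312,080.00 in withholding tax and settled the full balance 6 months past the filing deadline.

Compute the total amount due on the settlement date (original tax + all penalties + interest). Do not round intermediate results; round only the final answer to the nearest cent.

Penalty, months 1–3: 3 × 1% × A$3,312,080.00 = A$99,362.40
Penalty, months 4–6: 3 × 1.75% × A$3,312,080.00 = A$173,884.20
Interest (4.2%/yr ÷ 12 = 0.35%/month): A$3,312,080.00 × ((1 + 0.0035)^6 − 1) = A$70,165.1223…
Total = A$3,312,080.00 + A$273,246.6000 + A$70,165.1223… = A$3,655,491.72

A$3,655,491.72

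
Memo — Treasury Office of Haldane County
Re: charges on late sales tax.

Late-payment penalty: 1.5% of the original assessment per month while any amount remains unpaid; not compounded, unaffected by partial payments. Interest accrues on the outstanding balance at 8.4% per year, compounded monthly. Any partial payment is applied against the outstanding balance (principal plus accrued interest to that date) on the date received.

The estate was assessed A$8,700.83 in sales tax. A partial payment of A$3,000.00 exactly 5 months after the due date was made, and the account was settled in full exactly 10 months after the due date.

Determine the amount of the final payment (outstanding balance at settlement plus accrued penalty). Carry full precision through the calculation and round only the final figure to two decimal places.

A$7,528.08

Monthly rate = 8.4% ÷ 12 = 0.7%
Balance at month 5: A$8,700.8300 × (1 + 0.007)^5 = A$9,009.6524…
After A$3,000.00 payment: A$9,009.6524… − A$3,000.00 = A$6,009.6524…
Balance at month 10: A$6,009.6524… × (1 + 0.007)^5 = A$6,222.9557…
Penalty: 10 × 1.5% × A$8,700.83 = A$1,305.12…
Final settlement = outstanding balance + penalty = A$6,222.9557… + A$1,305.12… = A$7,528.08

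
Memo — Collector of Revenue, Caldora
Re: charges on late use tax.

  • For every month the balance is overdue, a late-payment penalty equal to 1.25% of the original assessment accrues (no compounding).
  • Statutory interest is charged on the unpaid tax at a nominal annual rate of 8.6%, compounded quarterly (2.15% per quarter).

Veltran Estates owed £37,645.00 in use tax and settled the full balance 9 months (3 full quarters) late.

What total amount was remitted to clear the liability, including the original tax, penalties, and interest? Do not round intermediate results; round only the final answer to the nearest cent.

£44,360.74

Late-payment penalty = 1.25% × £37,645.00 × 9 mo = £4,235.06…
Interest: £37,645.00 × ((1 + 0.0215)^3 − 1) = £37,645.00 × 0.0658967… = £2,480.6808…
Total = £37,645.00 + £4,235.0625 + £2,480.6808… = £44,360.74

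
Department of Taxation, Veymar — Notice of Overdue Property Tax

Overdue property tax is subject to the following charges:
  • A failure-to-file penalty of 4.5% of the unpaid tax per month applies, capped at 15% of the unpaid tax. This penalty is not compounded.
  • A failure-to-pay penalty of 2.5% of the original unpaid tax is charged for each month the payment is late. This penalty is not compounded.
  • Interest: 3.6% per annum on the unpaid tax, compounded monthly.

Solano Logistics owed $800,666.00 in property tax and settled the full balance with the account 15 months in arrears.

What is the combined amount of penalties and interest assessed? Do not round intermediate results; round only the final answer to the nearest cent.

$457,146.17

Failure-to-file: 15 × 4.5% × $800,666.00 = $540,449.55, capped at 15% × $800,666.00 = $120,099.90
Failure-to-pay penalty: 15 × 2.5% × $800,666.00 = $300,249.75
Interest (3.6%/yr ÷ 12 = 0.3%/month): $800,666.00 × ((1 + 0.003)^15 − 1) = $36,796.5247…
Penalties + interest = $420,349.6500 + $36,796.5247… = $457,146.17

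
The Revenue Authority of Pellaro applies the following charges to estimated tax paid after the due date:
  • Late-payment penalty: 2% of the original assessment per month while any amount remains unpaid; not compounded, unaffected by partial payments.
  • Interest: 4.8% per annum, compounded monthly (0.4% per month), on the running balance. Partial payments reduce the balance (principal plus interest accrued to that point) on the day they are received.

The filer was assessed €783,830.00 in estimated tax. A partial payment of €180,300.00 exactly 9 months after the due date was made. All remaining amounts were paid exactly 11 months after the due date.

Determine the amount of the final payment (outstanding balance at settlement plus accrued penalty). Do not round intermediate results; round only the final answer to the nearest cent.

Balance at month 9: €783,830.0000 × (1 + 0.004)^9 = €812,503.6053…
After €180,300.00 payment: €812,503.6053… − €180,300.00 = €632,203.6053…
Balance at month 11: €632,203.6053… × (1 + 0.004)^2 = €637,271.3494…
Penalty: 11 × 2% × €783,830.00 = €172,442.60
Final settlement = outstanding balance + penalty = €637,271.3494… + €172,442.60 = €809,713.95

€809,713.95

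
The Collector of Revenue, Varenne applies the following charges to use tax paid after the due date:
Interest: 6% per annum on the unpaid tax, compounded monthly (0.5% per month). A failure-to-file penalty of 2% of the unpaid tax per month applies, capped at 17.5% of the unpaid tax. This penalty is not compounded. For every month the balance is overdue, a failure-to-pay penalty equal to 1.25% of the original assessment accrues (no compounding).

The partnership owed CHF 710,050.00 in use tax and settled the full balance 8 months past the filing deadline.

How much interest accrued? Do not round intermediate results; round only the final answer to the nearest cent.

Interest: CHF 710,050.00 × ((1 + 0.005)^8 − 1) = CHF 710,050.00 × 0.0407070… = CHF 28,904.0365…

CHF 28,904.04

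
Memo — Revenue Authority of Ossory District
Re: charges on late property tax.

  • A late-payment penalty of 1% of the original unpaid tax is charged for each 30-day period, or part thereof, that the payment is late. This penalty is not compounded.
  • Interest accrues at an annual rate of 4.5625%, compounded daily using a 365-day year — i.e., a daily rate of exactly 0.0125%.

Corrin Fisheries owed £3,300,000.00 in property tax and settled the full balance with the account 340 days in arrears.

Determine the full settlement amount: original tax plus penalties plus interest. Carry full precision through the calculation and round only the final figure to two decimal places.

Penalty periods: ⌈340/30⌉ = 12; penalty = 12 × 1% × £3,300,000.00 = £396,000.00
Interest: £3,300,000.00 × ((1 + 0.000125)^340 − 1) = £3,300,000.00 × 0.04341329… = £143,263.8406…
Total = £3,300,000.00 + £396,000.0000 + £143,263.8406… = £3,839,263.84

£3,839,263.84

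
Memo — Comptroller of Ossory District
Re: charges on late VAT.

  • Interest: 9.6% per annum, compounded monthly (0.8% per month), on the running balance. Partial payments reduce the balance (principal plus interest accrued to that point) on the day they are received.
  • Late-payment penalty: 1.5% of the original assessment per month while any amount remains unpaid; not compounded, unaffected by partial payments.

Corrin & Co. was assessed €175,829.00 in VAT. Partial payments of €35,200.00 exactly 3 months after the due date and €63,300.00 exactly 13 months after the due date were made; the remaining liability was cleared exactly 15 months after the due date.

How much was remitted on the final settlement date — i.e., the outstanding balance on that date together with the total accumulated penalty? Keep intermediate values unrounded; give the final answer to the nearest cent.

€134,664.76

Balance at month 3: €175,829.0000 × (1 + 0.008)^3 = €180,082.7452…
After €35,200.00 payment: €180,082.7452… − €35,200.00 = €144,882.7452…
Balance at month 13: €144,882.7452… × (1 + 0.008)^10 = €156,899.6545…
After €63,300.00 payment: €156,899.6545… − €63,300.00 = €93,599.6545…
Balance at month 15: €93,599.6545… × (1 + 0.008)^2 = €95,103.2394…
Penalty: 15 × 1.5% × €175,829.00 = €39,561.53…
Final settlement = outstanding balance + penalty = €95,103.2394… + €39,561.53… = €134,664.76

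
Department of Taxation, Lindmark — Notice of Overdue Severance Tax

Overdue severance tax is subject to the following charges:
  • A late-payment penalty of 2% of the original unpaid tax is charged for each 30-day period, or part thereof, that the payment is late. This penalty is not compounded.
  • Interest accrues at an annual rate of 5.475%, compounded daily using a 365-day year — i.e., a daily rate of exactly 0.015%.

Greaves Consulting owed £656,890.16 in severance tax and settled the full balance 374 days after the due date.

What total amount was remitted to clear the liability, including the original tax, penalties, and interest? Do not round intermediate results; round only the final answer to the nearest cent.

Penalty periods: ⌈374/30⌉ = 13; penalty = 13 × 2% × £656,890.16 = £170,791.44…
Interest: £656,890.16 × ((1 + 0.00015)^374 − 1) = £656,890.16 × 0.05769900… = £37,901.9047…
Total = £656,890.16 + £170,791.4416 + £37,901.9047… = £865,583.51

£865,583.51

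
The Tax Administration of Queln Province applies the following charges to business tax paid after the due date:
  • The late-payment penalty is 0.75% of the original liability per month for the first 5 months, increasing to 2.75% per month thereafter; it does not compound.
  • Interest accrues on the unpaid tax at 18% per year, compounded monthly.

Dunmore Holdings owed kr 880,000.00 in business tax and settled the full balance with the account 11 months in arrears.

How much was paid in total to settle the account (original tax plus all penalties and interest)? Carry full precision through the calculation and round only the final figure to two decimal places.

kr 1,214,795.06

Penalty, months 1–5: 5 × 0.75% × kr 880,000.00 = kr 33,000.00
Penalty, months 6–11: 6 × 2.75% × kr 880,000.00 = kr 145,200.00
Interest (18%/yr ÷ 12 = 1.5%/month): kr 880,000.00 × ((1 + 0.015)^11 − 1) = kr 156,595.0649…
Total = kr 880,000.00 + kr 178,200.0000 + kr 156,595.0649… = kr 1,214,795.06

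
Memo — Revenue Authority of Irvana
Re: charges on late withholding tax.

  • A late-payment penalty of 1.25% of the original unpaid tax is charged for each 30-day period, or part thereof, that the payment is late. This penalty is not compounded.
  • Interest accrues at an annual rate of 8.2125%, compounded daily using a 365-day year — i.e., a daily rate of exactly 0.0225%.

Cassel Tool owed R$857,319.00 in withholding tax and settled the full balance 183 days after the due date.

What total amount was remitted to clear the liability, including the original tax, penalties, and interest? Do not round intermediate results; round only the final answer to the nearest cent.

Penalty periods: ⌈183/30⌉ = 7; penalty = 7 × 1.25% × R$857,319.00 = R$75,015.41…
Interest: R$857,319.00 × ((1 + 0.000225)^183 − 1) = R$857,319.00 × 0.04202962… = R$36,032.7913…
Total = R$857,319.00 + R$75,015.4125 + R$36,032.7913… = R$968,367.20

R$968,367.20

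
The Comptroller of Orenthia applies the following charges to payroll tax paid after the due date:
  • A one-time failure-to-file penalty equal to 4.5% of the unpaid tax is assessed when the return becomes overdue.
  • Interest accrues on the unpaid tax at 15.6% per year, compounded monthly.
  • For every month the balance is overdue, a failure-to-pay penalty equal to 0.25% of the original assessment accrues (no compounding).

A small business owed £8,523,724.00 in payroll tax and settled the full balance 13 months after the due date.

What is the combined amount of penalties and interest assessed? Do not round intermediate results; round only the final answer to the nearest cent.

£2,218,991.72

Failure-to-file penalty: 4.5% × £8,523,724.00 = £383,567.58
Failure-to-pay penalty: 13 × 0.25% × £8,523,724.00 = £277,021.03
Interest (15.6%/yr ÷ 12 = 1.3%/month): £8,523,724.00 × ((1 + 0.013)^13 − 1) = £1,558,403.1081…
Penalties + interest = £660,588.6100 + £1,558,403.1081… = £2,218,991.72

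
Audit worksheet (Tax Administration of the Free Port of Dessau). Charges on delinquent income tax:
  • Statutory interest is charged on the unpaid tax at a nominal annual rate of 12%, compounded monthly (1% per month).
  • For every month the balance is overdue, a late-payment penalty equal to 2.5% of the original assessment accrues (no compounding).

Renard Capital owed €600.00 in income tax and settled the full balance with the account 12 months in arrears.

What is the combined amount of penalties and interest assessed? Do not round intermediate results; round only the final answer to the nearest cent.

€256.10

Late-payment penalty = 2.5% × €600.00 × 12 mo = €180.00
Interest: €600.00 × ((1 + 0.01)^12 − 1) = €600.00 × 0.1268250… = €76.0950…
Penalties + interest = €180.0000 + €76.0950… = €256.10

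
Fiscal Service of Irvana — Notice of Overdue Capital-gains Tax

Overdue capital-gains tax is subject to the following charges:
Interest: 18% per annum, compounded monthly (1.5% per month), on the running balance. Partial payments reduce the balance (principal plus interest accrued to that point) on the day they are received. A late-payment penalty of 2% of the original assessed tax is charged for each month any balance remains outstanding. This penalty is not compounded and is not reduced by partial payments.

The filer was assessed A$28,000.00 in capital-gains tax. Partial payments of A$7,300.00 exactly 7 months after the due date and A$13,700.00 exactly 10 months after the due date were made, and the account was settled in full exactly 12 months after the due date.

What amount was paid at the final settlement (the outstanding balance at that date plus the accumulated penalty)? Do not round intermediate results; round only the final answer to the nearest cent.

A$18,219.05

Balance at month 7: A$28,000.0000 × (1 + 0.015)^7 = A$31,075.6576…
After A$7,300.00 payment: A$31,075.6576… − A$7,300.00 = A$23,775.6576…
Balance at month 10: A$23,775.6576… × (1 + 0.015)^3 = A$24,861.6910…
After A$13,700.00 payment: A$24,861.6910… − A$13,700.00 = A$11,161.6910…
Balance at month 12: A$11,161.6910… × (1 + 0.015)^2 = A$11,499.0531…
Penalty: 12 × 2% × A$28,000.00 = A$6,720.00
Final settlement = outstanding balance + penalty = A$11,499.0531… + A$6,720.00 = A$18,219.05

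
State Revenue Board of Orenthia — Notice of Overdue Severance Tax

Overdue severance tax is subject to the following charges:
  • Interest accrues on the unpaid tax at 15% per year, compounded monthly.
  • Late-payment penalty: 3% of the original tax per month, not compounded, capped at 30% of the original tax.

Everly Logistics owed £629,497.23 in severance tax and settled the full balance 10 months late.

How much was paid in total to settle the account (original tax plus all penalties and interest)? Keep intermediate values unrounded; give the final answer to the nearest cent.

£901,610.52

Penalty (uncapped): 10 × 3% × £629,497.23 = £188,849.17…; cap = 30% × £629,497.23 = £188,849.17… → penalty = £188,849.17…
Interest (15%/yr ÷ 12 = 1.25%/month): £629,497.23 × ((1 + 0.0125)^10 − 1) = £83,264.1209…
Total = £629,497.23 + £188,849.1690 + £83,264.1209… = £901,610.52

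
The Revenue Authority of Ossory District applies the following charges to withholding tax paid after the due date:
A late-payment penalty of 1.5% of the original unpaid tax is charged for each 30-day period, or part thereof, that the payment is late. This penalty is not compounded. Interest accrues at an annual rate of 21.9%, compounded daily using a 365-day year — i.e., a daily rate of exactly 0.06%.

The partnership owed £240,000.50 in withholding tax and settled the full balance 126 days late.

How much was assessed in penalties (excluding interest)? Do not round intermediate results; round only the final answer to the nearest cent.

Penalty periods: ⌈126/30⌉ = 5; penalty = 5 × 1.5% × £240,000.50 = £18,000.04…

£18,000.04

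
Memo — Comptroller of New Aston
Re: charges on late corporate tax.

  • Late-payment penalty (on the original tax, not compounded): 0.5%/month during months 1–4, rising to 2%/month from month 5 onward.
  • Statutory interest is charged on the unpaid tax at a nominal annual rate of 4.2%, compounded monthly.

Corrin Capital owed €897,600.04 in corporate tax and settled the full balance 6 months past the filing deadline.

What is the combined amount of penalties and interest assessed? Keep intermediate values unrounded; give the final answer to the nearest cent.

€72,871.31

Penalty, months 1–4: 4 × 0.5% × €897,600.04 = €17,952.00…
Penalty, months 5–6: 2 × 2% × €897,600.04 = €35,904.00…
Interest (4.2%/yr ÷ 12 = 0.35%/month): €897,600.04 × ((1 + 0.0035)^6 − 1) = €19,015.3066…
Penalties + interest = €53,856.0024 + €19,015.3066… = €72,871.31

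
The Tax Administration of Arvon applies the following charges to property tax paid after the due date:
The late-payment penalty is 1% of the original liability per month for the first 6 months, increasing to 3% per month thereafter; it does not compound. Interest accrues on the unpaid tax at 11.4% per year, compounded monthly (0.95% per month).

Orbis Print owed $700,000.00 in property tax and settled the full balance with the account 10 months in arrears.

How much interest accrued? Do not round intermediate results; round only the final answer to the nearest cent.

$69,416.11

Interest: $700,000.00 × ((1 + 0.0095)^10 − 1) = $700,000.00 × 0.0991659… = $69,416.1056…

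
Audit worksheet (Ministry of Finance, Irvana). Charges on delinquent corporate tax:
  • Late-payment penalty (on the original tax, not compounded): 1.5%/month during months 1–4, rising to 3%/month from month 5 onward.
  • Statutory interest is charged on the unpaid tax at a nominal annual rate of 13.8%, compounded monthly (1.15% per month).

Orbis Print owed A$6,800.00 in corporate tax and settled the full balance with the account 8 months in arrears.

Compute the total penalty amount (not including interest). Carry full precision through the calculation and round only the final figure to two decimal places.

Penalty, months 1–4: 4 × 1.5% × A$6,800.00 = A$408.00
Penalty, months 5–8: 4 × 3% × A$6,800.00 = A$816.00
Total penalty = A$408.00 + A$816.00 = A$1,224.00

A$1,224.00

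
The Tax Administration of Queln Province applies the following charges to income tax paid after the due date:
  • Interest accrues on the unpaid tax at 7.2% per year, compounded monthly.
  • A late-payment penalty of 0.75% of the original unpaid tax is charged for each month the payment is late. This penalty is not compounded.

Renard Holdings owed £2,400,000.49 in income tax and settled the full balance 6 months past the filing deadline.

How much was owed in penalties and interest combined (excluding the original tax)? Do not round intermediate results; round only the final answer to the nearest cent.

Late-payment penalty = 0.75% × £2,400,000.49 × 6 mo = £108,000.02…
Interest (7.2%/yr ÷ 12 = 0.6%/month): £2,400,000.49 × ((1 + 0.006)^6 − 1) = £87,706.4327…
Penalties + interest = £108,000.0221… + £87,706.4327… = £195,706.45

£195,706.45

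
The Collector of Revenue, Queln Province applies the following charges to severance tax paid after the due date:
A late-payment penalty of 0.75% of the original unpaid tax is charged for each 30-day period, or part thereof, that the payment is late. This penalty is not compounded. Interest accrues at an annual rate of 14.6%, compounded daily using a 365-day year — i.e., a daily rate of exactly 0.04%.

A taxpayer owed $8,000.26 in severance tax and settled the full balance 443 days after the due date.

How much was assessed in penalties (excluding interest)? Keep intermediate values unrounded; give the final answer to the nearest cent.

Penalty periods: ⌈443/30⌉ = 15; penalty = 15 × 0.75% × $8,000.26 = $900.03…

$900.03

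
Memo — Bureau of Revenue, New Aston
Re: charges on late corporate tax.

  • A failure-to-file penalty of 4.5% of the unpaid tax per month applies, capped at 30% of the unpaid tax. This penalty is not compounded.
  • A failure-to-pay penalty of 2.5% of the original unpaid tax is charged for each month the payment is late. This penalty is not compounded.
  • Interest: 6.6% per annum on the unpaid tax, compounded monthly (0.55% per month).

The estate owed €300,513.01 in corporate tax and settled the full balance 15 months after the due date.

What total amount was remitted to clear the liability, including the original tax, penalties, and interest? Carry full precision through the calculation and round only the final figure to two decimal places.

€529,129.25

Failure-to-file: 15 × 4.5% × €300,513.01 = €202,846.28…, capped at 30% × €300,513.01 = €90,153.90…
Failure-to-pay penalty = 2.5% × €300,513.01 × 15 mo = €112,692.38…
Interest: €300,513.01 × ((1 + 0.0055)^15 − 1) = €300,513.01 × 0.0857532… = €25,769.9567…
Total = €300,513.01 + €202,846.2818… + €25,769.9567… = €529,129.25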